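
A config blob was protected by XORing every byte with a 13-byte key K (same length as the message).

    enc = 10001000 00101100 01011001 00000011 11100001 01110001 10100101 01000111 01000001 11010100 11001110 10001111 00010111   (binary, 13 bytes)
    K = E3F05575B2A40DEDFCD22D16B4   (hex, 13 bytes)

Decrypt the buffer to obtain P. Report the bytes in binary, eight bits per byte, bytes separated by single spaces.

01101011 11011100 00001100 01110110 01010011 11010101 10101000 10101010 10111101 00000110 11100011 10011001 10100011

byte 0: 10001000 ^ 11100011 = 01101011
byte 1: 00101100 ^ 11110000 = 11011100
byte 2: 01011001 ^ 01010101 = 00001100
byte 3: 00000011 ^ 01110101 = 01110110
byte 4: 11100001 ^ 10110010 = 01010011
byte 5: 01110001 ^ 10100100 = 11010101
byte 6: 10100101 ^ 00001101 = 10101000
byte 7: 01000111 ^ 11101101 = 10101010
byte 8: 01000001 ^ 11111100 = 10111101
byte 9: 11010100 ^ 11010010 = 00000110
byte 10: 11001110 ^ 00101101 = 11100011
byte 11: 10001111 ^ 00010110 = 10011001
byte 12: 00010111 ^ 10110100 = 10100011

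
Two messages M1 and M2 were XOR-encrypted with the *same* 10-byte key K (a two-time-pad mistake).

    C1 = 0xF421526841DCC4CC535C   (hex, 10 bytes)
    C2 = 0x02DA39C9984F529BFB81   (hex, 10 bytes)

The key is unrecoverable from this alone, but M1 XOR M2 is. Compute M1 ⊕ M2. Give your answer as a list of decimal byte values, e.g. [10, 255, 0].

[246, 251, 107, 161, 217, 147, 150, 87, 168, 221]

C1 ⊕ C2 = (M1 ⊕ K) ⊕ (M2 ⊕ K) = M1 ⊕ M2 — the shared key cancels under XOR.
f4 ^ 02 = f6
21 ^ da = fb
52 ^ 39 = 6b
68 ^ c9 = a1
41 ^ 98 = d9
dc ^ 4f = 93
c4 ^ 52 = 96
cc ^ 9b = 57
53 ^ fb = a8
5c ^ 81 = dd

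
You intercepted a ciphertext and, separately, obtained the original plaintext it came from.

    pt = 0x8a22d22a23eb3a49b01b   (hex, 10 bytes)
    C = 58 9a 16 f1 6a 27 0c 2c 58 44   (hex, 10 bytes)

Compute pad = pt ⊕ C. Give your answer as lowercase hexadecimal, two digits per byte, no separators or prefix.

Since C = pt ⊕ pad, XORing both sides with pt gives pad = pt ⊕ C.
138 XOR  88 = 210
 34 XOR 154 = 184
210 XOR  22 = 196
 42 XOR 241 = 219
 35 XOR 106 =  73
235 XOR  39 = 204
 58 XOR  12 =  54
 73 XOR  44 = 101
176 XOR  88 = 232
 27 XOR  68 =  95

d2b8c4db49cc3665e85f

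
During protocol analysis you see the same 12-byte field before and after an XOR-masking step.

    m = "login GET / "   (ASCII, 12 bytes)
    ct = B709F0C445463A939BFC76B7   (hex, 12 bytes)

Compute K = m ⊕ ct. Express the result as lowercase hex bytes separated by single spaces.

db 66 97 ad 2b 66 7d d6 cf dc 59 97

Since ct = m ⊕ K, XORing both sides with m gives K = m ⊕ ct.
6c ⊕ b7 = db
6f ⊕ 09 = 66
67 ⊕ f0 = 97
69 ⊕ c4 = ad
6e ⊕ 45 = 2b
20 ⊕ 46 = 66
47 ⊕ 3a = 7d
45 ⊕ 93 = d6
54 ⊕ 9b = cf
20 ⊕ fc = dc
2f ⊕ 76 = 59
20 ⊕ b7 = 97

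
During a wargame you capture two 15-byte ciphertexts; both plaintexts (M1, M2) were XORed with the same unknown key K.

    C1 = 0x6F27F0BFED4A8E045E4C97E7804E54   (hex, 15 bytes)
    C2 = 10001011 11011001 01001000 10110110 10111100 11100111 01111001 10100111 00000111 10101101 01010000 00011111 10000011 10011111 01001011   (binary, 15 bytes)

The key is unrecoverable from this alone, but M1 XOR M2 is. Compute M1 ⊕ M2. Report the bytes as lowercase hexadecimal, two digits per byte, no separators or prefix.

e4feb80951adf7a359e1c7f803d11f

C1 ⊕ C2 = (M1 ⊕ K) ⊕ (M2 ⊕ K) = M1 ⊕ M2 — the shared key cancels under XOR.
6f XOR 8b = e4
27 XOR d9 = fe
f0 XOR 48 = b8
bf XOR b6 = 09
ed XOR bc = 51
4a XOR e7 = ad
8e XOR 79 = f7
04 XOR a7 = a3
5e XOR 07 = 59
4c XOR ad = e1
97 XOR 50 = c7
e7 XOR 1f = f8
80 XOR 83 = 03
4e XOR 9f = d1
54 XOR 4b = 1f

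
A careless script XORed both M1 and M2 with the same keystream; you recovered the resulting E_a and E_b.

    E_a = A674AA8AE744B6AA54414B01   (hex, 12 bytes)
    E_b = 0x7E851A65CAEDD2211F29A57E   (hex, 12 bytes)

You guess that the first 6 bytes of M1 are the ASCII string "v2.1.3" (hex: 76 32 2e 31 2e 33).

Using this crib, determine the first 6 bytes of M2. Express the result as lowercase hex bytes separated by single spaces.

ae c3 9e de 03 9a

First, E_a ⊕ E_b = (M1 ⊕ K) ⊕ (M2 ⊕ K) = M1 ⊕ M2, so the key drops out. Then M2 = (M1 ⊕ M2) ⊕ M1 over the first 6 bytes.
byte 0: (a6 ⊕ 7e) ⊕ 76 = d8 ⊕ 76 = ae
byte 1: (74 ⊕ 85) ⊕ 32 = f1 ⊕ 32 = c3
byte 2: (aa ⊕ 1a) ⊕ 2e = b0 ⊕ 2e = 9e
byte 3: (8a ⊕ 65) ⊕ 31 = ef ⊕ 31 = de
byte 4: (e7 ⊕ ca) ⊕ 2e = 2d ⊕ 2e = 03
byte 5: (44 ⊕ ed) ⊕ 33 = a9 ⊕ 33 = 9a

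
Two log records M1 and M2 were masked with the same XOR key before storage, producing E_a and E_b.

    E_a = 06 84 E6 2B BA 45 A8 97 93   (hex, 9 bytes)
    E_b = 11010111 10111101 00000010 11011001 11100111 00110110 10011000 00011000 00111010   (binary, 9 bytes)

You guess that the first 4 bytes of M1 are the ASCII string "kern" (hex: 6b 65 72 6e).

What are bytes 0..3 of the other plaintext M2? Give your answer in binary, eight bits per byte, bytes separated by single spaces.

10111010 01011100 10010110 10011100

First, E_a ⊕ E_b = (M1 ⊕ K) ⊕ (M2 ⊕ K) = M1 ⊕ M2, so the key drops out. Then M2 = (M1 ⊕ M2) ⊕ M1 over the first 4 bytes.
byte 0: (06 ⊕ d7) ⊕ 6b = d1 ⊕ 6b = ba
byte 1: (84 ⊕ bd) ⊕ 65 = 39 ⊕ 65 = 5c
byte 2: (e6 ⊕ 02) ⊕ 72 = e4 ⊕ 72 = 96
byte 3: (2b ⊕ d9) ⊕ 6e = f2 ⊕ 6e = 9c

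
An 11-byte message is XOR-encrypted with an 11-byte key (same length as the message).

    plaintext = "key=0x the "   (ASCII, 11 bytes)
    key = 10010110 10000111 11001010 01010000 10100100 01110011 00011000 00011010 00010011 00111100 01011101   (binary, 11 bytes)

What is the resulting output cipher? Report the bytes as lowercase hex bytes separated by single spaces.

fd e2 b3 6d 94 0b 38 6e 7b 59 7d

6b XOR 96 = fd
65 XOR 87 = e2
79 XOR ca = b3
3d XOR 50 = 6d
30 XOR a4 = 94
78 XOR 73 = 0b
20 XOR 18 = 38
74 XOR 1a = 6e
68 XOR 13 = 7b
65 XOR 3c = 59
20 XOR 5d = 7d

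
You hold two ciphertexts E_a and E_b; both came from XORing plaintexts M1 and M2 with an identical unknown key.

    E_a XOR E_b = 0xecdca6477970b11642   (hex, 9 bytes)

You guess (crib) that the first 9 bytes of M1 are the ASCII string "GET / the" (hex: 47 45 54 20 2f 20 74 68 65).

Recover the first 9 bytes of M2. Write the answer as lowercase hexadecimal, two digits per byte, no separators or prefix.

Since E_a ⊕ E_b = M1 ⊕ M2, XORing with the guessed M1 bytes yields the corresponding M2 bytes: M2 = (E_a ⊕ E_b) ⊕ M1.
byte 0: ec xor 47 = ab
byte 1: dc xor 45 = 99
byte 2: a6 xor 54 = f2
byte 3: 47 xor 20 = 67
byte 4: 79 xor 2f = 56
byte 5: 70 xor 20 = 50
byte 6: b1 xor 74 = c5
byte 7: 16 xor 68 = 7e
byte 8: 42 xor 65 = 27

ab99f2675650c57e27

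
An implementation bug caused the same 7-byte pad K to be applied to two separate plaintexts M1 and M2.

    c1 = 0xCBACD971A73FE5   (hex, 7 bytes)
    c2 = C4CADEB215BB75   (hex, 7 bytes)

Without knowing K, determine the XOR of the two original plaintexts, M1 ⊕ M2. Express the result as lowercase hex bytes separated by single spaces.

0f 66 07 c3 b2 84 90

c1 ⊕ c2 = (M1 ⊕ K) ⊕ (M2 ⊕ K) = M1 ⊕ M2 — the shared key cancels under XOR.
byte 0: cb ^ c4 = 0f
byte 1: ac ^ ca = 66
byte 2: d9 ^ de = 07
byte 3: 71 ^ b2 = c3
byte 4: a7 ^ 15 = b2
byte 5: 3f ^ bb = 84
byte 6: e5 ^ 75 = 90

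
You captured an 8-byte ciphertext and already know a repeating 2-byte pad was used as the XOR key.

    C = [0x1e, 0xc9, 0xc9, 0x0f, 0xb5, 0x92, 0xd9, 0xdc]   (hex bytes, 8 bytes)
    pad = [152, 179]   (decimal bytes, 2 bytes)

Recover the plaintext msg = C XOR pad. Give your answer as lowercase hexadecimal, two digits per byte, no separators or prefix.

867a51bc2d21416f

The 2-byte key repeats, so the effective keystream is 98 b3 98 b3 98 b3 98 b3.
byte 0: 1e ⊕ 98 = 86
byte 1: c9 ⊕ b3 = 7a
byte 2: c9 ⊕ 98 = 51
byte 3: 0f ⊕ b3 = bc
byte 4: b5 ⊕ 98 = 2d
byte 5: 92 ⊕ b3 = 21
byte 6: d9 ⊕ 98 = 41
byte 7: dc ⊕ b3 = 6f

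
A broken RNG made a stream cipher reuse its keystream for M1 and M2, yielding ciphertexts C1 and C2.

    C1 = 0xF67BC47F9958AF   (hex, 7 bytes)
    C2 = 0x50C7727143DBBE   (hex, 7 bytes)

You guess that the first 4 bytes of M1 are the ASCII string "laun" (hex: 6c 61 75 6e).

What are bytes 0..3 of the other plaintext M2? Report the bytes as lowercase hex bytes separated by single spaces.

First, C1 ⊕ C2 = (M1 ⊕ K) ⊕ (M2 ⊕ K) = M1 ⊕ M2, so the key drops out. Then M2 = (M1 ⊕ M2) ⊕ M1 over the first 4 bytes.
byte 0: (f6 xor 50) xor 6c = a6 xor 6c = ca
byte 1: (7b xor c7) xor 61 = bc xor 61 = dd
byte 2: (c4 xor 72) xor 75 = b6 xor 75 = c3
byte 3: (7f xor 71) xor 6e = 0e xor 6e = 60

ca dd c3 60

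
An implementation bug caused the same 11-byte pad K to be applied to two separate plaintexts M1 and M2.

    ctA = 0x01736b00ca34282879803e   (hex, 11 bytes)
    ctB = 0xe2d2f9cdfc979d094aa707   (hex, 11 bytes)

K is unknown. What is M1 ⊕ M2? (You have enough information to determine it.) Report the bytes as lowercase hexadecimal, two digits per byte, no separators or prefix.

ctA ⊕ ctB = (M1 ⊕ K) ⊕ (M2 ⊕ K) = M1 ⊕ M2 — the shared key cancels under XOR.
01 ⊕ e2 = e3
73 ⊕ d2 = a1
6b ⊕ f9 = 92
00 ⊕ cd = cd
ca ⊕ fc = 36
34 ⊕ 97 = a3
28 ⊕ 9d = b5
28 ⊕ 09 = 21
79 ⊕ 4a = 33
80 ⊕ a7 = 27
3e ⊕ 07 = 39

e3a192cd36a3b521332739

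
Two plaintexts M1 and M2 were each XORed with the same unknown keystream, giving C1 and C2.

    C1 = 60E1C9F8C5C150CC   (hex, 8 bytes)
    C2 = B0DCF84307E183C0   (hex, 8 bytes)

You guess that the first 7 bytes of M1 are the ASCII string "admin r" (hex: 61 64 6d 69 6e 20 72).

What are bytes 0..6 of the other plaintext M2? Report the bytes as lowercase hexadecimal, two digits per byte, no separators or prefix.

First, C1 ⊕ C2 = (M1 ⊕ K) ⊕ (M2 ⊕ K) = M1 ⊕ M2, so the key drops out. Then M2 = (M1 ⊕ M2) ⊕ M1 over the first 7 bytes.
byte 0: (60 XOR b0) XOR 61 = d0 XOR 61 = b1
byte 1: (e1 XOR dc) XOR 64 = 3d XOR 64 = 59
byte 2: (c9 XOR f8) XOR 6d = 31 XOR 6d = 5c
byte 3: (f8 XOR 43) XOR 69 = bb XOR 69 = d2
byte 4: (c5 XOR 07) XOR 6e = c2 XOR 6e = ac
byte 5: (c1 XOR e1) XOR 20 = 20 XOR 20 = 00
byte 6: (50 XOR 83) XOR 72 = d3 XOR 72 = a1

b1595cd2ac00a1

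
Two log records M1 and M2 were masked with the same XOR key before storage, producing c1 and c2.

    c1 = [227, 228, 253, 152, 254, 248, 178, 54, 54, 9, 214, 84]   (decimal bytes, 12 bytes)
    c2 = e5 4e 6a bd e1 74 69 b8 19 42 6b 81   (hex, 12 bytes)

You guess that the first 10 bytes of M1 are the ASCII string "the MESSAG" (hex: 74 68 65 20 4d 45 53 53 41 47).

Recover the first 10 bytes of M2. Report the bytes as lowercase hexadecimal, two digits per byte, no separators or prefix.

72c2f20552c988dd6e0c

First, c1 ⊕ c2 = (M1 ⊕ K) ⊕ (M2 ⊕ K) = M1 ⊕ M2, so the key drops out. Then M2 = (M1 ⊕ M2) ⊕ M1 over the first 10 bytes.
byte 0: (e3 ⊕ e5) ⊕ 74 = 06 ⊕ 74 = 72
byte 1: (e4 ⊕ 4e) ⊕ 68 = aa ⊕ 68 = c2
byte 2: (fd ⊕ 6a) ⊕ 65 = 97 ⊕ 65 = f2
byte 3: (98 ⊕ bd) ⊕ 20 = 25 ⊕ 20 = 05
byte 4: (fe ⊕ e1) ⊕ 4d = 1f ⊕ 4d = 52
byte 5: (f8 ⊕ 74) ⊕ 45 = 8c ⊕ 45 = c9
byte 6: (b2 ⊕ 69) ⊕ 53 = db ⊕ 53 = 88
byte 7: (36 ⊕ b8) ⊕ 53 = 8e ⊕ 53 = dd
byte 8: (36 ⊕ 19) ⊕ 41 = 2f ⊕ 41 = 6e
byte 9: (09 ⊕ 42) ⊕ 47 = 4b ⊕ 47 = 0c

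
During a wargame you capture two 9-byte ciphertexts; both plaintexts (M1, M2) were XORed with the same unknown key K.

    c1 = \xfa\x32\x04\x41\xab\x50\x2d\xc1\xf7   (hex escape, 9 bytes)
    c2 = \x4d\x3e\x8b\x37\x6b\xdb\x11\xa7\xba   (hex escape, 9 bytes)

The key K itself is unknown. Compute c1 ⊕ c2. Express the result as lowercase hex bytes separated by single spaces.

c1 ⊕ c2 = (M1 ⊕ K) ⊕ (M2 ⊕ K) = M1 ⊕ M2 — the shared key cancels under XOR.
250 XOR  77 = 183
 50 XOR  62 =  12
  4 XOR 139 = 143
 65 XOR  55 = 118
171 XOR 107 = 192
 80 XOR 219 = 139
 45 XOR  17 =  60
193 XOR 167 = 102
247 XOR 186 =  77

b7 0c 8f 76 c0 8b 3c 66 4d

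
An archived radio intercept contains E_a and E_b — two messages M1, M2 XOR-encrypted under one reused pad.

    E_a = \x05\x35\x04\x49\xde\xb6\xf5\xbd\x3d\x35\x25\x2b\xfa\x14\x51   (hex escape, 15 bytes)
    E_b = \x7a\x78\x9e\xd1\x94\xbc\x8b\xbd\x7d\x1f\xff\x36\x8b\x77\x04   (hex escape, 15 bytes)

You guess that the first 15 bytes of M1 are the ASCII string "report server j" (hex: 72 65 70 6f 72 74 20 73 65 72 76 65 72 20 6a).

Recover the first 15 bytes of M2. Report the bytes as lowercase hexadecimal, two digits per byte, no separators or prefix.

First, E_a ⊕ E_b = (M1 ⊕ K) ⊕ (M2 ⊕ K) = M1 ⊕ M2, so the key drops out. Then M2 = (M1 ⊕ M2) ⊕ M1 over the first 15 bytes.
byte 0: (05 XOR 7a) XOR 72 = 7f XOR 72 = 0d
byte 1: (35 XOR 78) XOR 65 = 4d XOR 65 = 28
byte 2: (04 XOR 9e) XOR 70 = 9a XOR 70 = ea
byte 3: (49 XOR d1) XOR 6f = 98 XOR 6f = f7
byte 4: (de XOR 94) XOR 72 = 4a XOR 72 = 38
byte 5: (b6 XOR bc) XOR 74 = 0a XOR 74 = 7e
byte 6: (f5 XOR 8b) XOR 20 = 7e XOR 20 = 5e
byte 7: (bd XOR bd) XOR 73 = 00 XOR 73 = 73
byte 8: (3d XOR 7d) XOR 65 = 40 XOR 65 = 25
byte 9: (35 XOR 1f) XOR 72 = 2a XOR 72 = 58
byte 10: (25 XOR ff) XOR 76 = da XOR 76 = ac
byte 11: (2b XOR 36) XOR 65 = 1d XOR 65 = 78
byte 12: (fa XOR 8b) XOR 72 = 71 XOR 72 = 03
byte 13: (14 XOR 77) XOR 20 = 63 XOR 20 = 43
byte 14: (51 XOR 04) XOR 6a = 55 XOR 6a = 3f

0d28eaf7387e5e732558ac7803433f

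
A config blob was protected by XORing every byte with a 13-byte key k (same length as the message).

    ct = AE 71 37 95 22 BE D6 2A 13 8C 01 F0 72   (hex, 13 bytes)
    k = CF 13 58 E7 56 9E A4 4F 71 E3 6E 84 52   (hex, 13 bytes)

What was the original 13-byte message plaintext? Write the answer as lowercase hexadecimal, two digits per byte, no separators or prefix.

XOR is its own inverse, so applying the key byte-wise gives the result directly.
174 ⊕ 207 =  97
113 ⊕  19 =  98
 55 ⊕  88 = 111
149 ⊕ 231 = 114
 34 ⊕  86 = 116
190 ⊕ 158 =  32
214 ⊕ 164 = 114
 42 ⊕  79 = 101
 19 ⊕ 113 =  98
140 ⊕ 227 = 111
  1 ⊕ 110 = 111
240 ⊕ 132 = 116
114 ⊕  82 =  32

61626f7274207265626f6f7420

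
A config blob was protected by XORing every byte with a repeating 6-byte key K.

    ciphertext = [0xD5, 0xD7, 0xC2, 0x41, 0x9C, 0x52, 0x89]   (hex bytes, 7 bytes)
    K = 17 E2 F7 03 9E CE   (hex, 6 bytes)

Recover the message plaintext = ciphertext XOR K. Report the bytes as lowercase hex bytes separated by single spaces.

The 6-byte key repeats, so the effective keystream is 17 e2 f7 03 9e ce 17.
byte 0: 11010101 ^ 00010111 = 11000010
byte 1: 11010111 ^ 11100010 = 00110101
byte 2: 11000010 ^ 11110111 = 00110101
byte 3: 01000001 ^ 00000011 = 01000010
byte 4: 10011100 ^ 10011110 = 00000010
byte 5: 01010010 ^ 11001110 = 10011100
byte 6: 10001001 ^ 00010111 = 10011110

c2 35 35 42 02 9c 9e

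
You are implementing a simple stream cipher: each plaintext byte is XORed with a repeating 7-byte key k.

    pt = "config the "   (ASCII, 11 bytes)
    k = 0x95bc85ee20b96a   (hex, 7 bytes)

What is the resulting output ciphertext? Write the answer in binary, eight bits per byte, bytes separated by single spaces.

11110110 11010011 11101011 10001000 01001001 11011110 01001010 11100001 11010100 11100000 11001110

The 7-byte key repeats, so the effective keystream is 95 bc 85 ee 20 b9 6a 95 bc 85 ee.
byte 0: 63 ⊕ 95 = f6
byte 1: 6f ⊕ bc = d3
byte 2: 6e ⊕ 85 = eb
byte 3: 66 ⊕ ee = 88
byte 4: 69 ⊕ 20 = 49
byte 5: 67 ⊕ b9 = de
byte 6: 20 ⊕ 6a = 4a
byte 7: 74 ⊕ 95 = e1
byte 8: 68 ⊕ bc = d4
byte 9: 65 ⊕ 85 = e0
byte 10: 20 ⊕ ee = ce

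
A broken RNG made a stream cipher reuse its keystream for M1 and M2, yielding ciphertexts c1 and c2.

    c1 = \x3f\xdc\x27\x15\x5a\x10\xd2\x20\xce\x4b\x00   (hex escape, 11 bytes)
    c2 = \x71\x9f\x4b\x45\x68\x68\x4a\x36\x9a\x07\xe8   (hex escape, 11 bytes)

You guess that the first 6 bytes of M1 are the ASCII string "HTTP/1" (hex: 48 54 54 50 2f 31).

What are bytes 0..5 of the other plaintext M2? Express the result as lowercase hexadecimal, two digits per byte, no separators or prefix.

061738001d49

First, c1 ⊕ c2 = (M1 ⊕ K) ⊕ (M2 ⊕ K) = M1 ⊕ M2, so the key drops out. Then M2 = (M1 ⊕ M2) ⊕ M1 over the first 6 bytes.
byte 0: (3f ⊕ 71) ⊕ 48 = 4e ⊕ 48 = 06
byte 1: (dc ⊕ 9f) ⊕ 54 = 43 ⊕ 54 = 17
byte 2: (27 ⊕ 4b) ⊕ 54 = 6c ⊕ 54 = 38
byte 3: (15 ⊕ 45) ⊕ 50 = 50 ⊕ 50 = 00
byte 4: (5a ⊕ 68) ⊕ 2f = 32 ⊕ 2f = 1d
byte 5: (10 ⊕ 68) ⊕ 31 = 78 ⊕ 31 = 49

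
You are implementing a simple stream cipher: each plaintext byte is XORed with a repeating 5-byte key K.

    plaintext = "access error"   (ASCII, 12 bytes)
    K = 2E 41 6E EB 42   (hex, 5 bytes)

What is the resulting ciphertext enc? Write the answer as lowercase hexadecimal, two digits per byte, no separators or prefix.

4f220d8e315d610b99304133

The 5-byte key repeats, so the effective keystream is 2e 41 6e eb 42 2e 41 6e eb 42 2e 41.
byte 0: 61 ^ 2e = 4f
byte 1: 63 ^ 41 = 22
byte 2: 63 ^ 6e = 0d
byte 3: 65 ^ eb = 8e
byte 4: 73 ^ 42 = 31
byte 5: 73 ^ 2e = 5d
byte 6: 20 ^ 41 = 61
byte 7: 65 ^ 6e = 0b
byte 8: 72 ^ eb = 99
byte 9: 72 ^ 42 = 30
byte 10: 6f ^ 2e = 41
byte 11: 72 ^ 41 = 33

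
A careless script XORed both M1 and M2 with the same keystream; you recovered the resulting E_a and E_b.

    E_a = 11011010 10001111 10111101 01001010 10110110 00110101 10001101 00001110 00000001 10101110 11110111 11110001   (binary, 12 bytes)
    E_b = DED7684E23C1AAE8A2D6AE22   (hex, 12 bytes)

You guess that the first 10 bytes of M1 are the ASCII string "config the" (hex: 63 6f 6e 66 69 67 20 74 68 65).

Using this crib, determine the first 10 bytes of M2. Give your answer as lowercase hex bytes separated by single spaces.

67 37 bb 62 fc 93 07 92 cb 1d

First, E_a ⊕ E_b = (M1 ⊕ K) ⊕ (M2 ⊕ K) = M1 ⊕ M2, so the key drops out. Then M2 = (M1 ⊕ M2) ⊕ M1 over the first 10 bytes.
byte 0: (da ⊕ de) ⊕ 63 = 04 ⊕ 63 = 67
byte 1: (8f ⊕ d7) ⊕ 6f = 58 ⊕ 6f = 37
byte 2: (bd ⊕ 68) ⊕ 6e = d5 ⊕ 6e = bb
byte 3: (4a ⊕ 4e) ⊕ 66 = 04 ⊕ 66 = 62
byte 4: (b6 ⊕ 23) ⊕ 69 = 95 ⊕ 69 = fc
byte 5: (35 ⊕ c1) ⊕ 67 = f4 ⊕ 67 = 93
byte 6: (8d ⊕ aa) ⊕ 20 = 27 ⊕ 20 = 07
byte 7: (0e ⊕ e8) ⊕ 74 = e6 ⊕ 74 = 92
byte 8: (01 ⊕ a2) ⊕ 68 = a3 ⊕ 68 = cb
byte 9: (ae ⊕ d6) ⊕ 65 = 78 ⊕ 65 = 1d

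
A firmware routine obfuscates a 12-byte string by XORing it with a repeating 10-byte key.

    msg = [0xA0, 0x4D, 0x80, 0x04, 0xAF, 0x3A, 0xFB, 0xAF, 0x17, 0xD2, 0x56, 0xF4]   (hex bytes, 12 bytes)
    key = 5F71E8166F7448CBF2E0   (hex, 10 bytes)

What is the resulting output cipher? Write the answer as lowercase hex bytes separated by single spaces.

ff 3c 68 12 c0 4e b3 64 e5 32 09 85

The 10-byte key repeats, so the effective keystream is 5f 71 e8 16 6f 74 48 cb f2 e0 5f 71.
byte 0: a0 ⊕ 5f = ff
byte 1: 4d ⊕ 71 = 3c
byte 2: 80 ⊕ e8 = 68
byte 3: 04 ⊕ 16 = 12
byte 4: af ⊕ 6f = c0
byte 5: 3a ⊕ 74 = 4e
byte 6: fb ⊕ 48 = b3
byte 7: af ⊕ cb = 64
byte 8: 17 ⊕ f2 = e5
byte 9: d2 ⊕ e0 = 32
byte 10: 56 ⊕ 5f = 09
byte 11: f4 ⊕ 71 = 85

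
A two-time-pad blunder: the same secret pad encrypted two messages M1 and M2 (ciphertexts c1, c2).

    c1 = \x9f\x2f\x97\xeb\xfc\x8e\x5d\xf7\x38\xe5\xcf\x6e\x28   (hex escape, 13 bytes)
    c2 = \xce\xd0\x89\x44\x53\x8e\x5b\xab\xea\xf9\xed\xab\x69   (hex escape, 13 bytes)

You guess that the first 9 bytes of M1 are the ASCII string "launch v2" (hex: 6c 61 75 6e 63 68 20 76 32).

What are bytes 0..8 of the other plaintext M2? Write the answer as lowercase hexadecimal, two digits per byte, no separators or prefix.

3d9e6bc1cc68262ae0

First, c1 ⊕ c2 = (M1 ⊕ K) ⊕ (M2 ⊕ K) = M1 ⊕ M2, so the key drops out. Then M2 = (M1 ⊕ M2) ⊕ M1 over the first 9 bytes.
byte 0: (9f ^ ce) ^ 6c = 51 ^ 6c = 3d
byte 1: (2f ^ d0) ^ 61 = ff ^ 61 = 9e
byte 2: (97 ^ 89) ^ 75 = 1e ^ 75 = 6b
byte 3: (eb ^ 44) ^ 6e = af ^ 6e = c1
byte 4: (fc ^ 53) ^ 63 = af ^ 63 = cc
byte 5: (8e ^ 8e) ^ 68 = 00 ^ 68 = 68
byte 6: (5d ^ 5b) ^ 20 = 06 ^ 20 = 26
byte 7: (f7 ^ ab) ^ 76 = 5c ^ 76 = 2a
byte 8: (38 ^ ea) ^ 32 = d2 ^ 32 = e0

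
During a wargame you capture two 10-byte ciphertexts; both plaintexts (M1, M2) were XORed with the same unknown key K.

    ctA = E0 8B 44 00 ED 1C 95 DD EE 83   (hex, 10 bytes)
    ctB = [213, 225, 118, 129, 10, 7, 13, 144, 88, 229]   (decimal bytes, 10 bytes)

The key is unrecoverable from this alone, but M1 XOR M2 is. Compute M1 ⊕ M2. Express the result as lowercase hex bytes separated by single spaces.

35 6a 32 81 e7 1b 98 4d b6 66

ctA ⊕ ctB = (M1 ⊕ K) ⊕ (M2 ⊕ K) = M1 ⊕ M2 — the shared key cancels under XOR.
e0 xor d5 = 35
8b xor e1 = 6a
44 xor 76 = 32
00 xor 81 = 81
ed xor 0a = e7
1c xor 07 = 1b
95 xor 0d = 98
dd xor 90 = 4d
ee xor 58 = b6
83 xor e5 = 66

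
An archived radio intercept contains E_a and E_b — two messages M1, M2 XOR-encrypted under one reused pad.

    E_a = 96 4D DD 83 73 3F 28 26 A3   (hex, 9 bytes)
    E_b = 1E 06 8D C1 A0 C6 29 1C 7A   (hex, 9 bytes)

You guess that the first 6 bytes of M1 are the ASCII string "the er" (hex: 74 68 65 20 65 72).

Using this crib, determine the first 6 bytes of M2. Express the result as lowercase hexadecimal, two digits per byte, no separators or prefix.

fc233562b68b

First, E_a ⊕ E_b = (M1 ⊕ K) ⊕ (M2 ⊕ K) = M1 ⊕ M2, so the key drops out. Then M2 = (M1 ⊕ M2) ⊕ M1 over the first 6 bytes.
byte 0: (96 ^ 1e) ^ 74 = 88 ^ 74 = fc
byte 1: (4d ^ 06) ^ 68 = 4b ^ 68 = 23
byte 2: (dd ^ 8d) ^ 65 = 50 ^ 65 = 35
byte 3: (83 ^ c1) ^ 20 = 42 ^ 20 = 62
byte 4: (73 ^ a0) ^ 65 = d3 ^ 65 = b6
byte 5: (3f ^ c6) ^ 72 = f9 ^ 72 = 8b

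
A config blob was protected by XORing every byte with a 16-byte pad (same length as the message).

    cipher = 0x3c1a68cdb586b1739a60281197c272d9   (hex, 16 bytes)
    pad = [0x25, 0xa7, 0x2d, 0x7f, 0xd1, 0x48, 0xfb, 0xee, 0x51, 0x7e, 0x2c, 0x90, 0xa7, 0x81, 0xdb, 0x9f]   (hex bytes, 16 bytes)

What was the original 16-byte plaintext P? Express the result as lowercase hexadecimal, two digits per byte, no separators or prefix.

XOR is its own inverse, so applying the key byte-wise gives the result directly.
byte 0: 3c XOR 25 = 19
byte 1: 1a XOR a7 = bd
byte 2: 68 XOR 2d = 45
byte 3: cd XOR 7f = b2
byte 4: b5 XOR d1 = 64
byte 5: 86 XOR 48 = ce
byte 6: b1 XOR fb = 4a
byte 7: 73 XOR ee = 9d
byte 8: 9a XOR 51 = cb
byte 9: 60 XOR 7e = 1e
byte 10: 28 XOR 2c = 04
byte 11: 11 XOR 90 = 81
byte 12: 97 XOR a7 = 30
byte 13: c2 XOR 81 = 43
byte 14: 72 XOR db = a9
byte 15: d9 XOR 9f = 46

19bd45b264ce4a9dcb1e04813043a946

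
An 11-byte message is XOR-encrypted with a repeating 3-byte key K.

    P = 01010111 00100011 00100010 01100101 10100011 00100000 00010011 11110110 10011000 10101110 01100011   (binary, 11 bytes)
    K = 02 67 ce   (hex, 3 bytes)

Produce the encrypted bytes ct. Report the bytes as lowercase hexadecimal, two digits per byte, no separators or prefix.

The 3-byte key repeats, so the effective keystream is 02 67 ce 02 67 ce 02 67 ce 02 67.
byte 0:  87 ^   2 =  85
byte 1:  35 ^ 103 =  68
byte 2:  34 ^ 206 = 236
byte 3: 101 ^   2 = 103
byte 4: 163 ^ 103 = 196
byte 5:  32 ^ 206 = 238
byte 6:  19 ^   2 =  17
byte 7: 246 ^ 103 = 145
byte 8: 152 ^ 206 =  86
byte 9: 174 ^   2 = 172
byte 10:  99 ^ 103 =   4

5544ec67c4ee119156ac04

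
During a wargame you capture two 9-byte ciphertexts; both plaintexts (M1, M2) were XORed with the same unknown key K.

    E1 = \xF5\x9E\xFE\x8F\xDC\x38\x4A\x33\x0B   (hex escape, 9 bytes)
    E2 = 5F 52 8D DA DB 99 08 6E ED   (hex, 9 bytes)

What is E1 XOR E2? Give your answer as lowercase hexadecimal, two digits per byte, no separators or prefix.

aacc735507a1425de6

E1 ⊕ E2 = (M1 ⊕ K) ⊕ (M2 ⊕ K) = M1 ⊕ M2 — the shared key cancels under XOR.
byte 0: 11110101 XOR 01011111 = 10101010
byte 1: 10011110 XOR 01010010 = 11001100
byte 2: 11111110 XOR 10001101 = 01110011
byte 3: 10001111 XOR 11011010 = 01010101
byte 4: 11011100 XOR 11011011 = 00000111
byte 5: 00111000 XOR 10011001 = 10100001
byte 6: 01001010 XOR 00001000 = 01000010
byte 7: 00110011 XOR 01101110 = 01011101
byte 8: 00001011 XOR 11101101 = 11100110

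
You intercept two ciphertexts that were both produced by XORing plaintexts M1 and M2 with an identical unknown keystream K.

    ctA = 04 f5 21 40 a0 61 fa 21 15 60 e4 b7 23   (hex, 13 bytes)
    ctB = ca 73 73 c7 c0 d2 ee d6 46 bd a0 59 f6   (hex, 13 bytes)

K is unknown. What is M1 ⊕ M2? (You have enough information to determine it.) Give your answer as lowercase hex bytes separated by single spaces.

ctA ⊕ ctB = (M1 ⊕ K) ⊕ (M2 ⊕ K) = M1 ⊕ M2 — the shared key cancels under XOR.
byte 0:   4 XOR 202 = 206
byte 1: 245 XOR 115 = 134
byte 2:  33 XOR 115 =  82
byte 3:  64 XOR 199 = 135
byte 4: 160 XOR 192 =  96
byte 5:  97 XOR 210 = 179
byte 6: 250 XOR 238 =  20
byte 7:  33 XOR 214 = 247
byte 8:  21 XOR  70 =  83
byte 9:  96 XOR 189 = 221
byte 10: 228 XOR 160 =  68
byte 11: 183 XOR  89 = 238
byte 12:  35 XOR 246 = 213

ce 86 52 87 60 b3 14 f7 53 dd 44 ee d5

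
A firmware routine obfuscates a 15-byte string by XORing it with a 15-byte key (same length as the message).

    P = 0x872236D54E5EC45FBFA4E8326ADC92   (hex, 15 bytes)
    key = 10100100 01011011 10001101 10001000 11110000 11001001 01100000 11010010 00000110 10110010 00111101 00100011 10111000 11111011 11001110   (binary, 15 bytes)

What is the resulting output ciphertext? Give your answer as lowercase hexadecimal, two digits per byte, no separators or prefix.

2379bb5dbe97a48db916d511d2275c

87 ^ a4 = 23
22 ^ 5b = 79
36 ^ 8d = bb
d5 ^ 88 = 5d
4e ^ f0 = be
5e ^ c9 = 97
c4 ^ 60 = a4
5f ^ d2 = 8d
bf ^ 06 = b9
a4 ^ b2 = 16
e8 ^ 3d = d5
32 ^ 23 = 11
6a ^ b8 = d2
dc ^ fb = 27
92 ^ ce = 5c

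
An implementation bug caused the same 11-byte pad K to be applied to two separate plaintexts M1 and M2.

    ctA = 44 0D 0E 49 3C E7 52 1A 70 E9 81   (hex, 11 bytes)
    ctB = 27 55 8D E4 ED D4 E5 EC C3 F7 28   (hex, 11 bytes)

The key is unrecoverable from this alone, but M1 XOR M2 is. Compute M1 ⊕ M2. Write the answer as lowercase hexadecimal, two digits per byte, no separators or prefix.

635883add133b7f6b31ea9

ctA ⊕ ctB = (M1 ⊕ K) ⊕ (M2 ⊕ K) = M1 ⊕ M2 — the shared key cancels under XOR.
01000100 xor 00100111 = 01100011
00001101 xor 01010101 = 01011000
00001110 xor 10001101 = 10000011
01001001 xor 11100100 = 10101101
00111100 xor 11101101 = 11010001
11100111 xor 11010100 = 00110011
01010010 xor 11100101 = 10110111
00011010 xor 11101100 = 11110110
01110000 xor 11000011 = 10110011
11101001 xor 11110111 = 00011110
10000001 xor 00101000 = 10101001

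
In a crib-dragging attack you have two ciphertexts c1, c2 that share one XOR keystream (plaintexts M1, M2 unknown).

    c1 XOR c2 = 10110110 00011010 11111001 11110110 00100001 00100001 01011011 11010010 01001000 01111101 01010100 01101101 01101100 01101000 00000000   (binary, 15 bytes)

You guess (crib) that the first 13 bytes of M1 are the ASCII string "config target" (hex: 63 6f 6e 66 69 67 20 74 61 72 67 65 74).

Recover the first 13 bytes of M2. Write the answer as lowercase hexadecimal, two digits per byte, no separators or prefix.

d575979048467ba6290f330818

Since c1 ⊕ c2 = M1 ⊕ M2, XORing with the guessed M1 bytes yields the corresponding M2 bytes: M2 = (c1 ⊕ c2) ⊕ M1.
byte 0: 10110110 XOR 01100011 = 11010101
byte 1: 00011010 XOR 01101111 = 01110101
byte 2: 11111001 XOR 01101110 = 10010111
byte 3: 11110110 XOR 01100110 = 10010000
byte 4: 00100001 XOR 01101001 = 01001000
byte 5: 00100001 XOR 01100111 = 01000110
byte 6: 01011011 XOR 00100000 = 01111011
byte 7: 11010010 XOR 01110100 = 10100110
byte 8: 01001000 XOR 01100001 = 00101001
byte 9: 01111101 XOR 01110010 = 00001111
byte 10: 01010100 XOR 01100111 = 00110011
byte 11: 01101101 XOR 01100101 = 00001000
byte 12: 01101100 XOR 01110100 = 00011000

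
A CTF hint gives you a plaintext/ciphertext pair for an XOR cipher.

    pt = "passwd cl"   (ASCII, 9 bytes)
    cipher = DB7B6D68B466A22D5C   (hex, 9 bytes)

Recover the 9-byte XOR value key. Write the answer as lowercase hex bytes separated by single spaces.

ab 1a 1e 1b c3 02 82 4e 30

Since cipher = pt ⊕ key, XORing both sides with pt gives key = pt ⊕ cipher.
112 ⊕ 219 = 171
 97 ⊕ 123 =  26
115 ⊕ 109 =  30
115 ⊕ 104 =  27
119 ⊕ 180 = 195
100 ⊕ 102 =   2
 32 ⊕ 162 = 130
 99 ⊕  45 =  78
108 ⊕  92 =  48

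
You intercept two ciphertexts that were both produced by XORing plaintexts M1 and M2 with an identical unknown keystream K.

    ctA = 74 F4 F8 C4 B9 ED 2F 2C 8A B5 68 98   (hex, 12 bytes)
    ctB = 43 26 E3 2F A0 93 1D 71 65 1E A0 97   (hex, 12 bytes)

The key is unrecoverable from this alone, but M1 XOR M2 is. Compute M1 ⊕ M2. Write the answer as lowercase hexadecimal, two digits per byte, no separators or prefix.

ctA ⊕ ctB = (M1 ⊕ K) ⊕ (M2 ⊕ K) = M1 ⊕ M2 — the shared key cancels under XOR.
74 XOR 43 = 37
f4 XOR 26 = d2
f8 XOR e3 = 1b
c4 XOR 2f = eb
b9 XOR a0 = 19
ed XOR 93 = 7e
2f XOR 1d = 32
2c XOR 71 = 5d
8a XOR 65 = ef
b5 XOR 1e = ab
68 XOR a0 = c8
98 XOR 97 = 0f

37d21beb197e325defabc80f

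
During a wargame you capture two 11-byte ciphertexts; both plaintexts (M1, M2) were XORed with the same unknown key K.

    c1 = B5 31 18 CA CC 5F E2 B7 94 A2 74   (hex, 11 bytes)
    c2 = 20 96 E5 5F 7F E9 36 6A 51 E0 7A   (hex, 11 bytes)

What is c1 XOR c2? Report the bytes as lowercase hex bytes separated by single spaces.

c1 ⊕ c2 = (M1 ⊕ K) ⊕ (M2 ⊕ K) = M1 ⊕ M2 — the shared key cancels under XOR.
b5 xor 20 = 95
31 xor 96 = a7
18 xor e5 = fd
ca xor 5f = 95
cc xor 7f = b3
5f xor e9 = b6
e2 xor 36 = d4
b7 xor 6a = dd
94 xor 51 = c5
a2 xor e0 = 42
74 xor 7a = 0e

95 a7 fd 95 b3 b6 d4 dd c5 42 0e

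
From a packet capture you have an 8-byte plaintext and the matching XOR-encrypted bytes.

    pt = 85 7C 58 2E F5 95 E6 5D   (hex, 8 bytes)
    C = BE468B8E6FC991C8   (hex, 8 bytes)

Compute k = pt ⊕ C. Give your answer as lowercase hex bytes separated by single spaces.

Since C = pt ⊕ k, XORing both sides with pt gives k = pt ⊕ C.
byte 0: 133 ⊕ 190 =  59
byte 1: 124 ⊕  70 =  58
byte 2:  88 ⊕ 139 = 211
byte 3:  46 ⊕ 142 = 160
byte 4: 245 ⊕ 111 = 154
byte 5: 149 ⊕ 201 =  92
byte 6: 230 ⊕ 145 = 119
byte 7:  93 ⊕ 200 = 149

3b 3a d3 a0 9a 5c 77 95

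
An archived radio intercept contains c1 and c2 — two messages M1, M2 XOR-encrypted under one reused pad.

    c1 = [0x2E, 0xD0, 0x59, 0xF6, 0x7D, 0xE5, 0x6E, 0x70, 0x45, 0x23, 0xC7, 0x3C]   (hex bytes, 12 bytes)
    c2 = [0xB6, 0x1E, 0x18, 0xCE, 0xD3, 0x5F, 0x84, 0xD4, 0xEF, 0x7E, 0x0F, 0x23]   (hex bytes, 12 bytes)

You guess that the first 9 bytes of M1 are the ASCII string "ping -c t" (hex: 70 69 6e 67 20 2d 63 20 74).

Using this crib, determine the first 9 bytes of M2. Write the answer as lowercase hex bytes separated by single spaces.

First, c1 ⊕ c2 = (M1 ⊕ K) ⊕ (M2 ⊕ K) = M1 ⊕ M2, so the key drops out. Then M2 = (M1 ⊕ M2) ⊕ M1 over the first 9 bytes.
byte 0: (2e xor b6) xor 70 = 98 xor 70 = e8
byte 1: (d0 xor 1e) xor 69 = ce xor 69 = a7
byte 2: (59 xor 18) xor 6e = 41 xor 6e = 2f
byte 3: (f6 xor ce) xor 67 = 38 xor 67 = 5f
byte 4: (7d xor d3) xor 20 = ae xor 20 = 8e
byte 5: (e5 xor 5f) xor 2d = ba xor 2d = 97
byte 6: (6e xor 84) xor 63 = ea xor 63 = 89
byte 7: (70 xor d4) xor 20 = a4 xor 20 = 84
byte 8: (45 xor ef) xor 74 = aa xor 74 = de

e8 a7 2f 5f 8e 97 89 84 de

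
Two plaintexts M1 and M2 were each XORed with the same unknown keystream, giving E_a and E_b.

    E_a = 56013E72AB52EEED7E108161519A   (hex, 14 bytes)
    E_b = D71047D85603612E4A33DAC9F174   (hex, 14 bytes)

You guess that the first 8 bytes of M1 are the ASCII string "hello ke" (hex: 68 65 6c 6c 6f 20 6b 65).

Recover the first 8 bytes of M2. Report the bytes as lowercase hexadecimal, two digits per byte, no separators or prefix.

First, E_a ⊕ E_b = (M1 ⊕ K) ⊕ (M2 ⊕ K) = M1 ⊕ M2, so the key drops out. Then M2 = (M1 ⊕ M2) ⊕ M1 over the first 8 bytes.
byte 0: (56 XOR d7) XOR 68 = 81 XOR 68 = e9
byte 1: (01 XOR 10) XOR 65 = 11 XOR 65 = 74
byte 2: (3e XOR 47) XOR 6c = 79 XOR 6c = 15
byte 3: (72 XOR d8) XOR 6c = aa XOR 6c = c6
byte 4: (ab XOR 56) XOR 6f = fd XOR 6f = 92
byte 5: (52 XOR 03) XOR 20 = 51 XOR 20 = 71
byte 6: (ee XOR 61) XOR 6b = 8f XOR 6b = e4
byte 7: (ed XOR 2e) XOR 65 = c3 XOR 65 = a6

e97415c69271e4a6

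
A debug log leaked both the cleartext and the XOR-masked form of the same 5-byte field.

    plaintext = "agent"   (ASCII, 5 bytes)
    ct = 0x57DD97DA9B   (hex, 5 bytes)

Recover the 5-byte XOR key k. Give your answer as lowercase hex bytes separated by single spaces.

Since ct = plaintext ⊕ k, XORing both sides with plaintext gives k = plaintext ⊕ ct.
01100001 xor 01010111 = 00110110
01100111 xor 11011101 = 10111010
01100101 xor 10010111 = 11110010
01101110 xor 11011010 = 10110100
01110100 xor 10011011 = 11101111

36 ba f2 b4 ef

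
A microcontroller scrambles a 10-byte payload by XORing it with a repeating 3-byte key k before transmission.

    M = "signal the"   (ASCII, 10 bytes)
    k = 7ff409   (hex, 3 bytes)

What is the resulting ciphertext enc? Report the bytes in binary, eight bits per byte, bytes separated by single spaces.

The 3-byte key repeats, so the effective keystream is 7f f4 09 7f f4 09 7f f4 09 7f.
byte 0: 73 xor 7f = 0c
byte 1: 69 xor f4 = 9d
byte 2: 67 xor 09 = 6e
byte 3: 6e xor 7f = 11
byte 4: 61 xor f4 = 95
byte 5: 6c xor 09 = 65
byte 6: 20 xor 7f = 5f
byte 7: 74 xor f4 = 80
byte 8: 68 xor 09 = 61
byte 9: 65 xor 7f = 1a

00001100 10011101 01101110 00010001 10010101 01100101 01011111 10000000 01100001 00011010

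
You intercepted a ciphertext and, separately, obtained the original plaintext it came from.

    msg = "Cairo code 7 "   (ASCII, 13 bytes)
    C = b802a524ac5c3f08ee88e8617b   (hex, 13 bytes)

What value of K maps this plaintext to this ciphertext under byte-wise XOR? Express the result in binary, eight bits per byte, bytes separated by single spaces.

11111011 01100011 11001100 01010110 11000011 01111100 01011100 01100111 10001010 11101101 11001000 01010110 01011011

Since C = msg ⊕ K, XORing both sides with msg gives K = msg ⊕ C.
byte 0: 43 XOR b8 = fb
byte 1: 61 XOR 02 = 63
byte 2: 69 XOR a5 = cc
byte 3: 72 XOR 24 = 56
byte 4: 6f XOR ac = c3
byte 5: 20 XOR 5c = 7c
byte 6: 63 XOR 3f = 5c
byte 7: 6f XOR 08 = 67
byte 8: 64 XOR ee = 8a
byte 9: 65 XOR 88 = ed
byte 10: 20 XOR e8 = c8
byte 11: 37 XOR 61 = 56
byte 12: 20 XOR 7b = 5b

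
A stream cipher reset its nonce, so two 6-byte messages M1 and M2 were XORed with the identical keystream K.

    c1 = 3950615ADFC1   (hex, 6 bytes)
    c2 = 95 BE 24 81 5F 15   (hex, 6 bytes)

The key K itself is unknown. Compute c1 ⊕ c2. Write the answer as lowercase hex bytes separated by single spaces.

ac ee 45 db 80 d4

c1 ⊕ c2 = (M1 ⊕ K) ⊕ (M2 ⊕ K) = M1 ⊕ M2 — the shared key cancels under XOR.
39 XOR 95 = ac
50 XOR be = ee
61 XOR 24 = 45
5a XOR 81 = db
df XOR 5f = 80
c1 XOR 15 = d4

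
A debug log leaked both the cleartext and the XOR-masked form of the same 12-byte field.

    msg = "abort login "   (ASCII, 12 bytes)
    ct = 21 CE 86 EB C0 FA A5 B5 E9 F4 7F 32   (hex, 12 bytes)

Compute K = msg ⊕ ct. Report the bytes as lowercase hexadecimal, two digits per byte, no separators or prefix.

40ace999b4dac9da8e9d1112

Since ct = msg ⊕ K, XORing both sides with msg gives K = msg ⊕ ct.
61 ^ 21 = 40
62 ^ ce = ac
6f ^ 86 = e9
72 ^ eb = 99
74 ^ c0 = b4
20 ^ fa = da
6c ^ a5 = c9
6f ^ b5 = da
67 ^ e9 = 8e
69 ^ f4 = 9d
6e ^ 7f = 11
20 ^ 32 = 12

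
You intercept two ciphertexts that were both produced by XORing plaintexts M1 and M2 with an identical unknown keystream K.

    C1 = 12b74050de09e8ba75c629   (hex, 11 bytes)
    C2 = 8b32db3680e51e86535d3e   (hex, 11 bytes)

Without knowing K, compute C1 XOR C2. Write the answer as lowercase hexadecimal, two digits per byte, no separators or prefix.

99859b665eecf63c269b17

C1 ⊕ C2 = (M1 ⊕ K) ⊕ (M2 ⊕ K) = M1 ⊕ M2 — the shared key cancels under XOR.
12 ⊕ 8b = 99
b7 ⊕ 32 = 85
40 ⊕ db = 9b
50 ⊕ 36 = 66
de ⊕ 80 = 5e
09 ⊕ e5 = ec
e8 ⊕ 1e = f6
ba ⊕ 86 = 3c
75 ⊕ 53 = 26
c6 ⊕ 5d = 9b
29 ⊕ 3e = 17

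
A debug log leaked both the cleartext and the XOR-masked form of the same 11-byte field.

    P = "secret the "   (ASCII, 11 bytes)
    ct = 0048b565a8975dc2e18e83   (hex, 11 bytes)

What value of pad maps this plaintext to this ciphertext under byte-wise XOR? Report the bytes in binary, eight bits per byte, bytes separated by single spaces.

01110011 00101101 11010110 00010111 11001101 11100011 01111101 10110110 10001001 11101011 10100011

Since ct = P ⊕ pad, XORing both sides with P gives pad = P ⊕ ct.
byte 0: 01110011 ⊕ 00000000 = 01110011
byte 1: 01100101 ⊕ 01001000 = 00101101
byte 2: 01100011 ⊕ 10110101 = 11010110
byte 3: 01110010 ⊕ 01100101 = 00010111
byte 4: 01100101 ⊕ 10101000 = 11001101
byte 5: 01110100 ⊕ 10010111 = 11100011
byte 6: 00100000 ⊕ 01011101 = 01111101
byte 7: 01110100 ⊕ 11000010 = 10110110
byte 8: 01101000 ⊕ 11100001 = 10001001
byte 9: 01100101 ⊕ 10001110 = 11101011
byte 10: 00100000 ⊕ 10000011 = 10100011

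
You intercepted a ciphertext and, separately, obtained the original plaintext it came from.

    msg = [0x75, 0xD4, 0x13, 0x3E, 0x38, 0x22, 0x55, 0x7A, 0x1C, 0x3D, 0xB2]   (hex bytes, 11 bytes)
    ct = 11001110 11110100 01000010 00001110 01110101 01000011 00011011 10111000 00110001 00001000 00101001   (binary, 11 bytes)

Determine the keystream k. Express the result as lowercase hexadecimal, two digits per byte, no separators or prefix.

Since ct = msg ⊕ k, XORing both sides with msg gives k = msg ⊕ ct.
75 xor ce = bb
d4 xor f4 = 20
13 xor 42 = 51
3e xor 0e = 30
38 xor 75 = 4d
22 xor 43 = 61
55 xor 1b = 4e
7a xor b8 = c2
1c xor 31 = 2d
3d xor 08 = 35
b2 xor 29 = 9b

bb2051304d614ec22d359b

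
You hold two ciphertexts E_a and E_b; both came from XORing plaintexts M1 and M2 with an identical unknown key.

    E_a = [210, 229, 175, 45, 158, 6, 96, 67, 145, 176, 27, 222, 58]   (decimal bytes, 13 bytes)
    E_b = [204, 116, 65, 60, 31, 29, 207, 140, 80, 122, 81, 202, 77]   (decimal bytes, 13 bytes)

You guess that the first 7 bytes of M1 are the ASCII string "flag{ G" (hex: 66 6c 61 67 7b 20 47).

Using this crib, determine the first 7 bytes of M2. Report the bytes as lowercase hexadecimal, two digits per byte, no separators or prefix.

78fd8f76fa3be8

First, E_a ⊕ E_b = (M1 ⊕ K) ⊕ (M2 ⊕ K) = M1 ⊕ M2, so the key drops out. Then M2 = (M1 ⊕ M2) ⊕ M1 over the first 7 bytes.
byte 0: (d2 xor cc) xor 66 = 1e xor 66 = 78
byte 1: (e5 xor 74) xor 6c = 91 xor 6c = fd
byte 2: (af xor 41) xor 61 = ee xor 61 = 8f
byte 3: (2d xor 3c) xor 67 = 11 xor 67 = 76
byte 4: (9e xor 1f) xor 7b = 81 xor 7b = fa
byte 5: (06 xor 1d) xor 20 = 1b xor 20 = 3b
byte 6: (60 xor cf) xor 47 = af xor 47 = e8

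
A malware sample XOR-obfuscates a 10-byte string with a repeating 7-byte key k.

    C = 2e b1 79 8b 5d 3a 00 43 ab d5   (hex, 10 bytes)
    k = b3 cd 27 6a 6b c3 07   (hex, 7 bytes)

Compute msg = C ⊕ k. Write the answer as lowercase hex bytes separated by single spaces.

9d 7c 5e e1 36 f9 07 f0 66 f2

The 7-byte key repeats, so the effective keystream is b3 cd 27 6a 6b c3 07 b3 cd 27.
byte 0:  46 XOR 179 = 157
byte 1: 177 XOR 205 = 124
byte 2: 121 XOR  39 =  94
byte 3: 139 XOR 106 = 225
byte 4:  93 XOR 107 =  54
byte 5:  58 XOR 195 = 249
byte 6:   0 XOR   7 =   7
byte 7:  67 XOR 179 = 240
byte 8: 171 XOR 205 = 102
byte 9: 213 XOR  39 = 242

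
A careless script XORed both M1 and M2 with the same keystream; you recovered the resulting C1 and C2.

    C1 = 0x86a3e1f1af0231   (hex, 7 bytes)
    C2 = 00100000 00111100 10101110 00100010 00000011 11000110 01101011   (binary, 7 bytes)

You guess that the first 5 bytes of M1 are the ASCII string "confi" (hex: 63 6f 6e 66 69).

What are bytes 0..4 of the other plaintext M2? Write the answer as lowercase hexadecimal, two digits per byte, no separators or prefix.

First, C1 ⊕ C2 = (M1 ⊕ K) ⊕ (M2 ⊕ K) = M1 ⊕ M2, so the key drops out. Then M2 = (M1 ⊕ M2) ⊕ M1 over the first 5 bytes.
byte 0: (86 ^ 20) ^ 63 = a6 ^ 63 = c5
byte 1: (a3 ^ 3c) ^ 6f = 9f ^ 6f = f0
byte 2: (e1 ^ ae) ^ 6e = 4f ^ 6e = 21
byte 3: (f1 ^ 22) ^ 66 = d3 ^ 66 = b5
byte 4: (af ^ 03) ^ 69 = ac ^ 69 = c5

c5f021b5c5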